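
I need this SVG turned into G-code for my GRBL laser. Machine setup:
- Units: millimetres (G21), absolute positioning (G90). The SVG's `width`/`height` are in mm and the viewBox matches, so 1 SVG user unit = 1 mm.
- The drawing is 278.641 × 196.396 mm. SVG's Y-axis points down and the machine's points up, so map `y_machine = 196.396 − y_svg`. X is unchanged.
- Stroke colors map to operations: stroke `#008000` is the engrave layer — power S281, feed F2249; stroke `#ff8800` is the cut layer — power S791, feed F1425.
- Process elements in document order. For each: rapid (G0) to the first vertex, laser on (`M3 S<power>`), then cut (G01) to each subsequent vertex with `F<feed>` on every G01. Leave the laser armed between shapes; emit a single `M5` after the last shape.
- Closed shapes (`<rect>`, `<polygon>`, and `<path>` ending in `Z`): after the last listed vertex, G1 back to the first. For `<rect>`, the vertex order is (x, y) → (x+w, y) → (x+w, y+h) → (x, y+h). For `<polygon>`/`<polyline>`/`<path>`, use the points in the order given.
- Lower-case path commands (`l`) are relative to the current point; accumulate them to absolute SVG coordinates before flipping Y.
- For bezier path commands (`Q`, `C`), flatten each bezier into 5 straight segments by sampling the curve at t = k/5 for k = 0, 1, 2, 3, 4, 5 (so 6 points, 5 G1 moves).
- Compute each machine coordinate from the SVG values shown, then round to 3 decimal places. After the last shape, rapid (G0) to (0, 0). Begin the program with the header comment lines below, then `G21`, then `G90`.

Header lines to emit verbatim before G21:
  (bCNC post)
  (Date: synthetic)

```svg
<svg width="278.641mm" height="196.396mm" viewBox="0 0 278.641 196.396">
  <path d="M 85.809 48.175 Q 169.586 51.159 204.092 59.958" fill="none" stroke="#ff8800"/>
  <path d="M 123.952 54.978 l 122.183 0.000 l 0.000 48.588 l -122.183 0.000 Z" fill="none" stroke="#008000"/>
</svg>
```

(bCNC post)
(Date: synthetic)
G21
G90
G0 X85.809 Y148.221
M3 S791
G01 X117.349 Y146.795 F1425
G01 X144.947 Y144.903 F1425
G01 X168.604 Y142.547 F1425
G01 X188.319 Y139.725 F1425
G01 X204.092 Y136.438 F1425
G0 X123.952 Y141.418
M3 S281
G01 X246.135 Y141.418 F2249
G01 X246.135 Y92.830 F2249
G01 X123.952 Y92.830 F2249
G01 X123.952 Y141.418 F2249
M5
G0 X0.000 Y0.000

Since the viewBox matches the mm dimensions, user units are millimetres directly. The only transform is the Y-flip y_m = 196.396 − y_svg.

Shape 1 is a quadratic bezier drawn with `<path>`. Its stroke #ff8800 means cut at S791, F1425. After flipping Y the toolpath is (85.809,148.221) → (117.349,146.795) → (144.947,144.903) → (168.604,142.547) → (188.319,139.725) → (204.092,136.438).

Shape 2 is a rectangle drawn with `<path>`. Its stroke #008000 means engrave at S281, F2249. After flipping Y the toolpath is (123.952,141.418) → (246.135,141.418) → (246.135,92.830) → (123.952,92.830) → (123.952,141.418), returning to the start.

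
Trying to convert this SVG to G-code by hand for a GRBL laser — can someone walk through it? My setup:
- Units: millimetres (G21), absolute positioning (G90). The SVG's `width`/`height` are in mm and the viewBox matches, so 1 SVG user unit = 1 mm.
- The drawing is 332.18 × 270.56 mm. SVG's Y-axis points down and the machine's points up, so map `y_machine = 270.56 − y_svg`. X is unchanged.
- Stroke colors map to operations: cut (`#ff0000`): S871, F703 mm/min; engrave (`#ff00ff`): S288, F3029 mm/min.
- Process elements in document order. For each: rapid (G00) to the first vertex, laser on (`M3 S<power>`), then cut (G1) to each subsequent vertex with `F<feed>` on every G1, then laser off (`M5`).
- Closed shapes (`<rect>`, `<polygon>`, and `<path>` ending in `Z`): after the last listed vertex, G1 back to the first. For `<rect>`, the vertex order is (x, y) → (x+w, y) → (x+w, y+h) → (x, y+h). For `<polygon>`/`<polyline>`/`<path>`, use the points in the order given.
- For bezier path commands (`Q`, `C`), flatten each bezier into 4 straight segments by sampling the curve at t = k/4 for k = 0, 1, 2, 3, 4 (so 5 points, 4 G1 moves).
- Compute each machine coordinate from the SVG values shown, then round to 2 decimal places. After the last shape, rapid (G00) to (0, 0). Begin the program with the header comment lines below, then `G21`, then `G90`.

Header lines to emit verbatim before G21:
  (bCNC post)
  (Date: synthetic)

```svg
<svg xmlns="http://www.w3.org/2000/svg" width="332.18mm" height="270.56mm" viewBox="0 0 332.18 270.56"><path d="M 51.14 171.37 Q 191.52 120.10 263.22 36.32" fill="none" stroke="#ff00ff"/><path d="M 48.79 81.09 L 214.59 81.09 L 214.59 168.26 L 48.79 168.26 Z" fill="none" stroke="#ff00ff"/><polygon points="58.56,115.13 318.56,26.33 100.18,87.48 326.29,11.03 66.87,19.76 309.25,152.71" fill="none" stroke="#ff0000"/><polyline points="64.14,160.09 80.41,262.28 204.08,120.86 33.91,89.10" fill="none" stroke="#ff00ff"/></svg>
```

(bCNC post)
(Date: synthetic)
G21
G90
G00 X51.14 Y99.19
M3 S288
G1 X117.04 Y126.86 F3029
G1 X174.35 Y158.59 F3029
G1 X223.08 Y194.38 F3029
G1 X263.22 Y234.24 F3029
M5
G00 X48.79 Y189.47
M3 S288
G1 X214.59 Y189.47 F3029
G1 X214.59 Y102.30 F3029
G1 X48.79 Y102.30 F3029
G1 X48.79 Y189.47 F3029
M5
G00 X58.56 Y155.43
M3 S871
G1 X318.56 Y244.23 F703
G1 X100.18 Y183.08 F703
G1 X326.29 Y259.53 F703
G1 X66.87 Y250.80 F703
G1 X309.25 Y117.85 F703
G1 X58.56 Y155.43 F703
M5
G00 X64.14 Y110.47
M3 S288
G1 X80.41 Y8.28 F3029
G1 X204.08 Y149.70 F3029
G1 X33.91 Y181.46 F3029
M5
G00 X0.00 Y0.00

Since the viewBox matches the mm dimensions, user units are millimetres directly. The only transform is the Y-flip y_m = 270.56 − y_svg.

Shape 1 is a quadratic bezier drawn with `<path>`. Its stroke #ff00ff means engrave at S288, F3029. After flipping Y the toolpath is (51.14,99.19) → (117.04,126.86) → (174.35,158.59) → (223.08,194.38) → (263.22,234.24).

Shape 2 is a rectangle drawn with `<path>`. Its stroke #ff00ff means engrave at S288, F3029. After flipping Y the toolpath is (48.79,189.47) → (214.59,189.47) → (214.59,102.30) → (48.79,102.30) → (48.79,189.47), returning to the start.

Shape 3 is a closed polygon drawn with `<polygon>`. Its stroke #ff0000 means cut at S871, F703. After flipping Y the toolpath is (58.56,155.43) → (318.56,244.23) → (100.18,183.08) → (326.29,259.53) → (66.87,250.80) → (309.25,117.85) → (58.56,155.43), returning to the start.

Shape 4 is a open polyline drawn with `<polyline>`. Its stroke #ff00ff means engrave at S288, F3029. After flipping Y the toolpath is (64.14,110.47) → (80.41,8.28) → (204.08,149.70) → (33.91,181.46).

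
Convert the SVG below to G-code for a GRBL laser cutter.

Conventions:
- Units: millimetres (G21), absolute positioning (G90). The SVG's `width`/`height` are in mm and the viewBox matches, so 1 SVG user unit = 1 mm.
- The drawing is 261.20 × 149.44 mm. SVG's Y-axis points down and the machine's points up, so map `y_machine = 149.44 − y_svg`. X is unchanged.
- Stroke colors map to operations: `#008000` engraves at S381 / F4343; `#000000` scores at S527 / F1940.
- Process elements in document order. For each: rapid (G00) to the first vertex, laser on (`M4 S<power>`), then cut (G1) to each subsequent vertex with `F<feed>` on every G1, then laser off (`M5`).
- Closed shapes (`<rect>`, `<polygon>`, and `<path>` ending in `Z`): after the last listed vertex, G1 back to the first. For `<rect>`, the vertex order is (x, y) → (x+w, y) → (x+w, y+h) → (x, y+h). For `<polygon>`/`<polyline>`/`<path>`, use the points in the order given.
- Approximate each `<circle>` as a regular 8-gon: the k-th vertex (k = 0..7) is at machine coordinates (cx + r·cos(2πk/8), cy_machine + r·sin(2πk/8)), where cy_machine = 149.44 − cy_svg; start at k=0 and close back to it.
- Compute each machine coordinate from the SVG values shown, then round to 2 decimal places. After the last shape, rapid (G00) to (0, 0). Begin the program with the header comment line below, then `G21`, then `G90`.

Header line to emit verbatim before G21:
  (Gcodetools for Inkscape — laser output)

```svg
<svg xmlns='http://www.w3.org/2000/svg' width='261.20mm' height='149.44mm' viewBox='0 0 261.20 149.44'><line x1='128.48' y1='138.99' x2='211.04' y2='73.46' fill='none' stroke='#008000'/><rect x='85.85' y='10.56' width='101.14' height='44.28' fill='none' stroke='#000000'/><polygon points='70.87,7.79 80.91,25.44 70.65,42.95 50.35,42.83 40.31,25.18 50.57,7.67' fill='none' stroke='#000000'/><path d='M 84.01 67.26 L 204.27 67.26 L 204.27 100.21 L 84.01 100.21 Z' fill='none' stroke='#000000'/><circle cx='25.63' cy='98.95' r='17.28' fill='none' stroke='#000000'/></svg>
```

1 u = 1 mm; y_m = 149.44 − y.

[1] `<line>` line segment, #008000→engrave S381 F4343: (128.48,10.45) → (211.04,75.98)

[2] `<rect>` rectangle, #000000→score S527 F1940: (85.85,138.88) → (186.99,138.88) → (186.99,94.60) → (85.85,94.60) → (85.85,138.88) (closed)

[3] `<polygon>` regular polygon, #000000→score S527 F1940: (70.87,141.65) → (80.91,124.00) → (70.65,106.49) → (50.35,106.61) → (40.31,124.26) → (50.57,141.77) → (70.87,141.65) (closed)

[4] `<path>` rectangle, #000000→score S527 F1940: (84.01,82.18) → (204.27,82.18) → (204.27,49.23) → (84.01,49.23) → (84.01,82.18) (closed)

[5] `<circle>` circle, #000000→score S527 F1940: (42.91,50.49) → (37.85,62.71) → (25.63,67.77) → (13.41,62.71) → (8.35,50.49) → (13.41,38.27) → (25.63,33.21) → (37.85,38.27) → (42.91,50.49) (closed)

(Gcodetools for Inkscape — laser output)
G21
G90
G00 X128.48 Y10.45
M4 S381
G1 X211.04 Y75.98 F4343
M5
G00 X85.85 Y138.88
M4 S527
G1 X186.99 Y138.88 F1940
G1 X186.99 Y94.60 F1940
G1 X85.85 Y94.60 F1940
G1 X85.85 Y138.88 F1940
M5
G00 X70.87 Y141.65
M4 S527
G1 X80.91 Y124.00 F1940
G1 X70.65 Y106.49 F1940
G1 X50.35 Y106.61 F1940
G1 X40.31 Y124.26 F1940
G1 X50.57 Y141.77 F1940
G1 X70.87 Y141.65 F1940
M5
G00 X84.01 Y82.18
M4 S527
G1 X204.27 Y82.18 F1940
G1 X204.27 Y49.23 F1940
G1 X84.01 Y49.23 F1940
G1 X84.01 Y82.18 F1940
M5
G00 X42.91 Y50.49
M4 S527
G1 X37.85 Y62.71 F1940
G1 X25.63 Y67.77 F1940
G1 X13.41 Y62.71 F1940
G1 X8.35 Y50.49 F1940
G1 X13.41 Y38.27 F1940
G1 X25.63 Y33.21 F1940
G1 X37.85 Y38.27 F1940
G1 X42.91 Y50.49 F1940
M5
G00 X0.00 Y0.00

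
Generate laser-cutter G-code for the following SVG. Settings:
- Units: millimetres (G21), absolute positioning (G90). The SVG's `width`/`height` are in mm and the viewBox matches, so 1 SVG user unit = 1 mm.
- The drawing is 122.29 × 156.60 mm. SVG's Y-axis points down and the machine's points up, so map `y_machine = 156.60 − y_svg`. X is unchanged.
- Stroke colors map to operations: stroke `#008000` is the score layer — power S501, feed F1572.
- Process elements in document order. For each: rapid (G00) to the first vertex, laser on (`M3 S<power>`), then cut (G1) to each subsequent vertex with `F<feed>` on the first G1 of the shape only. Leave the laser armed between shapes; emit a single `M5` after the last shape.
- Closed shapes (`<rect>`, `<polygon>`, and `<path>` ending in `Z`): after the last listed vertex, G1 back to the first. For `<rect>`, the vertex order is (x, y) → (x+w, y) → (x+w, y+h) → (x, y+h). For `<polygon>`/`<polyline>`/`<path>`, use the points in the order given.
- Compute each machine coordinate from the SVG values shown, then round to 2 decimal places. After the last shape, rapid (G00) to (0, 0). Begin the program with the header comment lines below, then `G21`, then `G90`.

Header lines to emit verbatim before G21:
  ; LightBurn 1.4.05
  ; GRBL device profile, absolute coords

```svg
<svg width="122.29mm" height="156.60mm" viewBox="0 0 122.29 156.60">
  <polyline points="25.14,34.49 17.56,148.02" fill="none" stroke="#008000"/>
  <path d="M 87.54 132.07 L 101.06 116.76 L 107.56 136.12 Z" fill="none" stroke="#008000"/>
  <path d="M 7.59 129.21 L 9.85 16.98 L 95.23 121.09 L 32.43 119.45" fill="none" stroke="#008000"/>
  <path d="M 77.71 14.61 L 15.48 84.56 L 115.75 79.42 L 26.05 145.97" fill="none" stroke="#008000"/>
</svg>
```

Since the viewBox matches the mm dimensions, user units are millimetres directly. The only transform is the Y-flip y_m = 156.60 − y_svg.

Shape 1 is a line segment drawn with `<polyline>`. Its stroke #008000 means score at S501, F1572. After flipping Y the toolpath is (25.14,122.11) → (17.56,8.58).

Shape 2 is a regular polygon drawn with `<path>`. Its stroke #008000 means score at S501, F1572. After flipping Y the toolpath is (87.54,24.53) → (101.06,39.84) → (107.56,20.48) → (87.54,24.53), returning to the start.

Shape 3 is a open polyline drawn with `<path>`. Its stroke #008000 means score at S501, F1572. After flipping Y the toolpath is (7.59,27.39) → (9.85,139.62) → (95.23,35.51) → (32.43,37.15).

Shape 4 is a open polyline drawn with `<path>`. Its stroke #008000 means score at S501, F1572. After flipping Y the toolpath is (77.71,141.99) → (15.48,72.04) → (115.75,77.18) → (26.05,10.63).

; LightBurn 1.4.05
; GRBL device profile, absolute coords
G21
G90
G00 X25.14 Y122.11
M3 S501
G1 X17.56 Y8.58 F1572
G00 X87.54 Y24.53
M3 S501
G1 X101.06 Y39.84 F1572
G1 X107.56 Y20.48
G1 X87.54 Y24.53
G00 X7.59 Y27.39
M3 S501
G1 X9.85 Y139.62 F1572
G1 X95.23 Y35.51
G1 X32.43 Y37.15
G00 X77.71 Y141.99
M3 S501
G1 X15.48 Y72.04 F1572
G1 X115.75 Y77.18
G1 X26.05 Y10.63
M5
G00 X0.00 Y0.00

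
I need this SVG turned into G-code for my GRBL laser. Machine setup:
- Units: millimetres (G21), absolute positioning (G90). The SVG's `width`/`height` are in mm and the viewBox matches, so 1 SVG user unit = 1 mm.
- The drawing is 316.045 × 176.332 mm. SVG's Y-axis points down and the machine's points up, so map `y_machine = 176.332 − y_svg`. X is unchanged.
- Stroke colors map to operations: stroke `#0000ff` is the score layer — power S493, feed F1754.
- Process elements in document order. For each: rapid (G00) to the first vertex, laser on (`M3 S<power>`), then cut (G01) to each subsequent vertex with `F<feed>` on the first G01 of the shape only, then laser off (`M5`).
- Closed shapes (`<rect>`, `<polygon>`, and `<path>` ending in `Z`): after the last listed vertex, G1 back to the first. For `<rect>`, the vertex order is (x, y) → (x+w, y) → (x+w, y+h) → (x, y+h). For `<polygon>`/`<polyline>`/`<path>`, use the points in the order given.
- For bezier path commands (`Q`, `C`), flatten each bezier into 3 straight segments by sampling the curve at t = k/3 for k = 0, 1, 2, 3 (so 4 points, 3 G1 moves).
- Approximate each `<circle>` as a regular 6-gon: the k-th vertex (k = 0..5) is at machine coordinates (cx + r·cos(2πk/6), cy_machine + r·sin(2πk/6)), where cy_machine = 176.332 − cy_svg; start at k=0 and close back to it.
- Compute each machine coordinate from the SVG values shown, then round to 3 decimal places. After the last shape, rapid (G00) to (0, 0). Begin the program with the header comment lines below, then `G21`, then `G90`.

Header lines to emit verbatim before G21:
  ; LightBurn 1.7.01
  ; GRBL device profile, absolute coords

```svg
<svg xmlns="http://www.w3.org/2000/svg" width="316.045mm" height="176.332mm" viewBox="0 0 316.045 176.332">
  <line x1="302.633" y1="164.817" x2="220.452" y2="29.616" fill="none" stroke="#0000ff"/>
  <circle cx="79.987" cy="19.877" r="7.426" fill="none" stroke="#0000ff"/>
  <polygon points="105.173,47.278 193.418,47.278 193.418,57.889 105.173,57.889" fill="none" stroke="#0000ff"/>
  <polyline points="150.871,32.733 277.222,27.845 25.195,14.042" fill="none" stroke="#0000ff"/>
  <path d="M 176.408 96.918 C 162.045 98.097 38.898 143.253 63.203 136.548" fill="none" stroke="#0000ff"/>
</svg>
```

; LightBurn 1.7.01
; GRBL device profile, absolute coords
G21
G90
G00 X302.633 Y11.515
M3 S493
G01 X220.452 Y146.716 F1754
M5
G00 X87.413 Y156.455
M3 S493
G01 X83.700 Y162.886 F1754
G01 X76.274 Y162.886
G01 X72.561 Y156.455
G01 X76.274 Y150.024
G01 X83.700 Y150.024
G01 X87.413 Y156.455
M5
G00 X105.173 Y129.054
M3 S493
G01 X193.418 Y129.054 F1754
G01 X193.418 Y118.443
G01 X105.173 Y118.443
G01 X105.173 Y129.054
M5
G00 X150.871 Y143.599
M3 S493
G01 X277.222 Y148.487 F1754
G01 X25.195 Y162.290
M5
G00 X176.408 Y79.414
M3 S493
G01 X135.274 Y67.126 F1754
G01 X78.558 Y46.816
G01 X63.203 Y39.784
M5
G00 X0.000 Y0.000

Since the viewBox matches the mm dimensions, user units are millimetres directly. The only transform is the Y-flip y_m = 176.332 − y_svg.

Shape 1 is a line segment drawn with `<line>`. Its stroke #0000ff means score at S493, F1754. After flipping Y the toolpath is (302.633,11.515) → (220.452,146.716).

Shape 2 is a circle drawn with `<circle>`. Its stroke #0000ff means score at S493, F1754. After flipping Y the toolpath is (87.413,156.455) → (83.700,162.886) → (76.274,162.886) → (72.561,156.455) → (76.274,150.024) → (83.700,150.024) → (87.413,156.455), returning to the start.

Shape 3 is a rectangle drawn with `<polygon>`. Its stroke #0000ff means score at S493, F1754. After flipping Y the toolpath is (105.173,129.054) → (193.418,129.054) → (193.418,118.443) → (105.173,118.443) → (105.173,129.054), returning to the start.

Shape 4 is a open polyline drawn with `<polyline>`. Its stroke #0000ff means score at S493, F1754. After flipping Y the toolpath is (150.871,143.599) → (277.222,148.487) → (25.195,162.290).

Shape 5 is a cubic bezier drawn with `<path>`. Its stroke #0000ff means score at S493, F1754. After flipping Y the toolpath is (176.408,79.414) → (135.274,67.126) → (78.558,46.816) → (63.203,39.784).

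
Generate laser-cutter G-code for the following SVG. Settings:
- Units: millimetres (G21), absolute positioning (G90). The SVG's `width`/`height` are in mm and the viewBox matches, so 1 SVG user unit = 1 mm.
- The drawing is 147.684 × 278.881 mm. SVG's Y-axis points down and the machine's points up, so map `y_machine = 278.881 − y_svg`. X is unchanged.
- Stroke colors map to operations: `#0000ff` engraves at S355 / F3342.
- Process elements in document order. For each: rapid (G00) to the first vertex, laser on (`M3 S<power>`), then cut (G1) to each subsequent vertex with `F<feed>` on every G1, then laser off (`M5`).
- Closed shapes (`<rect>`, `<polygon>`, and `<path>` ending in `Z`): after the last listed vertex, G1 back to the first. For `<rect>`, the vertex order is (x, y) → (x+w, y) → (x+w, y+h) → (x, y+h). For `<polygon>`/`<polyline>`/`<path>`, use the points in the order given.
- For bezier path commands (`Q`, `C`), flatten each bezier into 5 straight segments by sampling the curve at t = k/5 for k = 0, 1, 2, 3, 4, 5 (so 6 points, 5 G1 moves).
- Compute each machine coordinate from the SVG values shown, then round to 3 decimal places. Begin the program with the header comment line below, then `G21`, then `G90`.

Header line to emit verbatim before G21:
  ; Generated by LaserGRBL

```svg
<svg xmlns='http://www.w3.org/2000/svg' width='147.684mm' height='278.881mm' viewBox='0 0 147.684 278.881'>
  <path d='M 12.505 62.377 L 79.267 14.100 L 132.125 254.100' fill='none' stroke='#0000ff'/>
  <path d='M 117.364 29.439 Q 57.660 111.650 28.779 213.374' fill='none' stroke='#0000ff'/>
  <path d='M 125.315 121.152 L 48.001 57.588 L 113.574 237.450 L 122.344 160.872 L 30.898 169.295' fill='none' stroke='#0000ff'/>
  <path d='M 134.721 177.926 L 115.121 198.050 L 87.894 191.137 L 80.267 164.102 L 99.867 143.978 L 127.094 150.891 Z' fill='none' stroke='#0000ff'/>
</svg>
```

; Generated by LaserGRBL
G21
G90
G00 X12.505 Y216.504
M3 S355
G1 X79.267 Y264.781 F3342
G1 X132.125 Y24.781 F3342
M5
G00 X117.364 Y249.442
M3 S355
G1 X94.715 Y215.777 F3342
G1 X74.532 Y180.551 F3342
G1 X56.815 Y143.764 F3342
G1 X41.564 Y105.416 F3342
G1 X28.779 Y65.507 F3342
M5
G00 X125.315 Y157.729
M3 S355
G1 X48.001 Y221.293 F3342
G1 X113.574 Y41.431 F3342
G1 X122.344 Y118.009 F3342
G1 X30.898 Y109.586 F3342
M5
G00 X134.721 Y100.955
M3 S355
G1 X115.121 Y80.831 F3342
G1 X87.894 Y87.744 F3342
G1 X80.267 Y114.779 F3342
G1 X99.867 Y134.903 F3342
G1 X127.094 Y127.990 F3342
G1 X134.721 Y100.955 F3342
M5

viewBox `0 0 147.684 278.881` with mm width/height → 1 unit = 1 mm. Flip: y_m = 278.881 − y_svg.

**Shape 1** — `<path>` open polyline, stroke `#0000ff` → engrave (S355, F3342). Machine vertices: (12.505,216.504) → (79.267,264.781) → (132.125,24.781). Open path.

**Shape 2** — `<path>` quadratic bezier, stroke `#0000ff` → engrave (S355, F3342). Control points (SVG): P0=(117.364,29.439), P1=(57.660,111.650), P2=(28.779,213.374); sampled at t=k/5. Machine vertices: (117.364,249.442) → (94.715,215.777) → (74.532,180.551) → (56.815,143.764) → (41.564,105.416) → (28.779,65.507). Open path.

**Shape 3** — `<path>` open polyline, stroke `#0000ff` → engrave (S355, F3342). Machine vertices: (125.315,157.729) → (48.001,221.293) → (113.574,41.431) → (122.344,118.009) → (30.898,109.586). Open path.

**Shape 4** — `<path>` regular polygon, stroke `#0000ff` → engrave (S355, F3342). Machine vertices: (134.721,100.955) → (115.121,80.831) → (87.894,87.744) → (80.267,114.779) → (99.867,134.903) → (127.094,127.990) → (134.721,100.955). Closed: final G1 returns to the first vertex.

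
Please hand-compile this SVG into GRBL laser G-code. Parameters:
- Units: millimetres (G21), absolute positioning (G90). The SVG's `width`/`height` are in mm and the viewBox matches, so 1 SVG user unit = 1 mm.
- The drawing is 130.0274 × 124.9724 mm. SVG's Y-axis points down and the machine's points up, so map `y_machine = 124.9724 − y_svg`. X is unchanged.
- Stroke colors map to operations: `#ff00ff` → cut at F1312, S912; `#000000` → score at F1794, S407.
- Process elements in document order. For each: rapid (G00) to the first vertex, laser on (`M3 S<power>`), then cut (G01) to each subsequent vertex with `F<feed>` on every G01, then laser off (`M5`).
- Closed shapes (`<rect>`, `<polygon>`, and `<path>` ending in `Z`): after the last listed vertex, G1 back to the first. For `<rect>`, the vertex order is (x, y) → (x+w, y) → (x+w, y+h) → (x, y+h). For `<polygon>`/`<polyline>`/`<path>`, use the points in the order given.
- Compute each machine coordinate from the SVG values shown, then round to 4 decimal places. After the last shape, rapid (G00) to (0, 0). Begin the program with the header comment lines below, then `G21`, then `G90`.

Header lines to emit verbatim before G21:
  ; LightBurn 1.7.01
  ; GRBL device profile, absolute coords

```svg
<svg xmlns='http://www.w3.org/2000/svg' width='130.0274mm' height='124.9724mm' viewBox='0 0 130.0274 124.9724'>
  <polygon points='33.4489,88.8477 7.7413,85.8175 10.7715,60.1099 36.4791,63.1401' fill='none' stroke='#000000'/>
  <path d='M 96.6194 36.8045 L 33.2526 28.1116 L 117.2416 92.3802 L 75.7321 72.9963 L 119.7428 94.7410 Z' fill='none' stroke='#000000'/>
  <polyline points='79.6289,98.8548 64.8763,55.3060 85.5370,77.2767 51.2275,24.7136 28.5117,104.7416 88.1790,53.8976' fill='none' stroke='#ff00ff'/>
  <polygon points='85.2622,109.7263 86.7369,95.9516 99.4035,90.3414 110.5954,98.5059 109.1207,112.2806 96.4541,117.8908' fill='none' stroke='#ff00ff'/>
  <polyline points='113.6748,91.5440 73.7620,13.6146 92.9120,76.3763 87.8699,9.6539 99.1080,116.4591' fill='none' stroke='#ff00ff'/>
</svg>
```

Since the viewBox matches the mm dimensions, user units are millimetres directly. The only transform is the Y-flip y_m = 124.9724 − y_svg.

Shape 1 is a regular polygon drawn with `<polygon>`. Its stroke #000000 means score at S407, F1794. After flipping Y the toolpath is (33.4489,36.1247) → (7.7413,39.1549) → (10.7715,64.8625) → (36.4791,61.8323) → (33.4489,36.1247), returning to the start.

Shape 2 is a closed polygon drawn with `<path>`. Its stroke #000000 means score at S407, F1794. After flipping Y the toolpath is (96.6194,88.1679) → (33.2526,96.8608) → (117.2416,32.5922) → (75.7321,51.9761) → (119.7428,30.2314) → (96.6194,88.1679), returning to the start.

Shape 3 is a open polyline drawn with `<polyline>`. Its stroke #ff00ff means cut at S912, F1312. After flipping Y the toolpath is (79.6289,26.1176) → (64.8763,69.6664) → (85.5370,47.6957) → (51.2275,100.2588) → (28.5117,20.2308) → (88.1790,71.0748).

Shape 4 is a regular polygon drawn with `<polygon>`. Its stroke #ff00ff means cut at S912, F1312. After flipping Y the toolpath is (85.2622,15.2461) → (86.7369,29.0208) → (99.4035,34.6310) → (110.5954,26.4665) → (109.1207,12.6918) → (96.4541,7.0816) → (85.2622,15.2461), returning to the start.

Shape 5 is a open polyline drawn with `<polyline>`. Its stroke #ff00ff means cut at S912, F1312. After flipping Y the toolpath is (113.6748,33.4284) → (73.7620,111.3578) → (92.9120,48.5961) → (87.8699,115.3185) → (99.1080,8.5133).

; LightBurn 1.7.01
; GRBL device profile, absolute coords
G21
G90
G00 X33.4489 Y36.1247
M3 S407
G01 X7.7413 Y39.1549 F1794
G01 X10.7715 Y64.8625 F1794
G01 X36.4791 Y61.8323 F1794
G01 X33.4489 Y36.1247 F1794
M5
G00 X96.6194 Y88.1679
M3 S407
G01 X33.2526 Y96.8608 F1794
G01 X117.2416 Y32.5922 F1794
G01 X75.7321 Y51.9761 F1794
G01 X119.7428 Y30.2314 F1794
G01 X96.6194 Y88.1679 F1794
M5
G00 X79.6289 Y26.1176
M3 S912
G01 X64.8763 Y69.6664 F1312
G01 X85.5370 Y47.6957 F1312
G01 X51.2275 Y100.2588 F1312
G01 X28.5117 Y20.2308 F1312
G01 X88.1790 Y71.0748 F1312
M5
G00 X85.2622 Y15.2461
M3 S912
G01 X86.7369 Y29.0208 F1312
G01 X99.4035 Y34.6310 F1312
G01 X110.5954 Y26.4665 F1312
G01 X109.1207 Y12.6918 F1312
G01 X96.4541 Y7.0816 F1312
G01 X85.2622 Y15.2461 F1312
M5
G00 X113.6748 Y33.4284
M3 S912
G01 X73.7620 Y111.3578 F1312
G01 X92.9120 Y48.5961 F1312
G01 X87.8699 Y115.3185 F1312
G01 X99.1080 Y8.5133 F1312
M5
G00 X0.0000 Y0.0000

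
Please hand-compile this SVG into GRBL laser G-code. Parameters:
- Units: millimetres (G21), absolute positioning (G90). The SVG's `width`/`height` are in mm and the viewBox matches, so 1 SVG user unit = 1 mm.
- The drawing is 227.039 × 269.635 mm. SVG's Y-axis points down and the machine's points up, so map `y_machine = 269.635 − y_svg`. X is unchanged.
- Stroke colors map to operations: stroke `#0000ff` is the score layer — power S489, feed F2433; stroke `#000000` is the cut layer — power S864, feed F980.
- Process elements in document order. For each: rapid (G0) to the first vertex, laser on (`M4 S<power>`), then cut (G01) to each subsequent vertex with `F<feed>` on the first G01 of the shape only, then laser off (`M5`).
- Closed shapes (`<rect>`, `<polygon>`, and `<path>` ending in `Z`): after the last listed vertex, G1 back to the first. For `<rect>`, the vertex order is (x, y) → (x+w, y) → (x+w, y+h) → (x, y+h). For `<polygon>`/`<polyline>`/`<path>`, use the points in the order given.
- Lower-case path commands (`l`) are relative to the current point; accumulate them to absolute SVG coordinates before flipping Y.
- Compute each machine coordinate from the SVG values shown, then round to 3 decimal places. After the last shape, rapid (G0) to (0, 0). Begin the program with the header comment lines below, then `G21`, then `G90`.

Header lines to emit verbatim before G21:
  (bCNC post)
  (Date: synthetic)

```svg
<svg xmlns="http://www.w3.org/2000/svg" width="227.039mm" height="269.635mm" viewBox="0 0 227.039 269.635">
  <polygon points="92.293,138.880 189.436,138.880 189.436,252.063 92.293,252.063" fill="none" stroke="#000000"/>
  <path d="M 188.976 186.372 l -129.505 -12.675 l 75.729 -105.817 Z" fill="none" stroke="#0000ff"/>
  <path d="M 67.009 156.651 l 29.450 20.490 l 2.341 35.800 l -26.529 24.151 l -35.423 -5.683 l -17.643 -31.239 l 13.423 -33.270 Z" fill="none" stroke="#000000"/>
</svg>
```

Since the viewBox matches the mm dimensions, user units are millimetres directly. The only transform is the Y-flip y_m = 269.635 − y_svg.

Shape 1 is a rectangle drawn with `<polygon>`. Its stroke #000000 means cut at S864, F980. After flipping Y the toolpath is (92.293,130.755) → (189.436,130.755) → (189.436,17.572) → (92.293,17.572) → (92.293,130.755), returning to the start.

Shape 2 is a regular polygon drawn with `<path>`. Its stroke #0000ff means score at S489, F2433. After flipping Y the toolpath is (188.976,83.263) → (59.471,95.938) → (135.200,201.755) → (188.976,83.263), returning to the start.

Shape 3 is a regular polygon drawn with `<path>`. Its stroke #000000 means cut at S864, F980. After flipping Y the toolpath is (67.009,112.984) → (96.459,92.494) → (98.800,56.694) → (72.271,32.543) → (36.848,38.226) → (19.205,69.465) → (32.628,102.735) → (67.009,112.984), returning to the start.

(bCNC post)
(Date: synthetic)
G21
G90
G0 X92.293 Y130.755
M4 S864
G01 X189.436 Y130.755 F980
G01 X189.436 Y17.572
G01 X92.293 Y17.572
G01 X92.293 Y130.755
M5
G0 X188.976 Y83.263
M4 S489
G01 X59.471 Y95.938 F2433
G01 X135.200 Y201.755
G01 X188.976 Y83.263
M5
G0 X67.009 Y112.984
M4 S864
G01 X96.459 Y92.494 F980
G01 X98.800 Y56.694
G01 X72.271 Y32.543
G01 X36.848 Y38.226
G01 X19.205 Y69.465
G01 X32.628 Y102.735
G01 X67.009 Y112.984
M5
G0 X0.000 Y0.000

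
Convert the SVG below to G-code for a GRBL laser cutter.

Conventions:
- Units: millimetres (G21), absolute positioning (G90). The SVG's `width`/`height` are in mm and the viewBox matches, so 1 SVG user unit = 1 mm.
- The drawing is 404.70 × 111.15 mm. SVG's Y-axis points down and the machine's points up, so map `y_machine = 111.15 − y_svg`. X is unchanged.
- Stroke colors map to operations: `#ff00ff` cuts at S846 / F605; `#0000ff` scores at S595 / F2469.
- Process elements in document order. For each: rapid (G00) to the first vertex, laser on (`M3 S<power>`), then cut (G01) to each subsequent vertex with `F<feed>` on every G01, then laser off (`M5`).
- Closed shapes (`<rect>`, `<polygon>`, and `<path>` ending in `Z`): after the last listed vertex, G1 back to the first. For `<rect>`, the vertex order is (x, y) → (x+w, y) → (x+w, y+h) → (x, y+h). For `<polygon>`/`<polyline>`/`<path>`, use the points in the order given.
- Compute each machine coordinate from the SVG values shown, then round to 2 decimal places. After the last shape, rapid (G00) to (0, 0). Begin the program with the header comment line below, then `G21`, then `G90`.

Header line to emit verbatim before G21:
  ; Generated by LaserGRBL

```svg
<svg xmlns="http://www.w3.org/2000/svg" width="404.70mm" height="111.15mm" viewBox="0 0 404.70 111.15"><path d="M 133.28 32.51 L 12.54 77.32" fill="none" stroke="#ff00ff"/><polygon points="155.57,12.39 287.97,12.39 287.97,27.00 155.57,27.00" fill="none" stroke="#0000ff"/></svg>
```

Since the viewBox matches the mm dimensions, user units are millimetres directly. The only transform is the Y-flip y_m = 111.15 − y_svg.

Shape 1 is a line segment drawn with `<path>`. Its stroke #ff00ff means cut at S846, F605. After flipping Y the toolpath is (133.28,78.64) → (12.54,33.83).

Shape 2 is a rectangle drawn with `<polygon>`. Its stroke #0000ff means score at S595, F2469. After flipping Y the toolpath is (155.57,98.76) → (287.97,98.76) → (287.97,84.15) → (155.57,84.15) → (155.57,98.76), returning to the start.

; Generated by LaserGRBL
G21
G90
G00 X133.28 Y78.64
M3 S846
G01 X12.54 Y33.83 F605
M5
G00 X155.57 Y98.76
M3 S595
G01 X287.97 Y98.76 F2469
G01 X287.97 Y84.15 F2469
G01 X155.57 Y84.15 F2469
G01 X155.57 Y98.76 F2469
M5
G00 X0.00 Y0.00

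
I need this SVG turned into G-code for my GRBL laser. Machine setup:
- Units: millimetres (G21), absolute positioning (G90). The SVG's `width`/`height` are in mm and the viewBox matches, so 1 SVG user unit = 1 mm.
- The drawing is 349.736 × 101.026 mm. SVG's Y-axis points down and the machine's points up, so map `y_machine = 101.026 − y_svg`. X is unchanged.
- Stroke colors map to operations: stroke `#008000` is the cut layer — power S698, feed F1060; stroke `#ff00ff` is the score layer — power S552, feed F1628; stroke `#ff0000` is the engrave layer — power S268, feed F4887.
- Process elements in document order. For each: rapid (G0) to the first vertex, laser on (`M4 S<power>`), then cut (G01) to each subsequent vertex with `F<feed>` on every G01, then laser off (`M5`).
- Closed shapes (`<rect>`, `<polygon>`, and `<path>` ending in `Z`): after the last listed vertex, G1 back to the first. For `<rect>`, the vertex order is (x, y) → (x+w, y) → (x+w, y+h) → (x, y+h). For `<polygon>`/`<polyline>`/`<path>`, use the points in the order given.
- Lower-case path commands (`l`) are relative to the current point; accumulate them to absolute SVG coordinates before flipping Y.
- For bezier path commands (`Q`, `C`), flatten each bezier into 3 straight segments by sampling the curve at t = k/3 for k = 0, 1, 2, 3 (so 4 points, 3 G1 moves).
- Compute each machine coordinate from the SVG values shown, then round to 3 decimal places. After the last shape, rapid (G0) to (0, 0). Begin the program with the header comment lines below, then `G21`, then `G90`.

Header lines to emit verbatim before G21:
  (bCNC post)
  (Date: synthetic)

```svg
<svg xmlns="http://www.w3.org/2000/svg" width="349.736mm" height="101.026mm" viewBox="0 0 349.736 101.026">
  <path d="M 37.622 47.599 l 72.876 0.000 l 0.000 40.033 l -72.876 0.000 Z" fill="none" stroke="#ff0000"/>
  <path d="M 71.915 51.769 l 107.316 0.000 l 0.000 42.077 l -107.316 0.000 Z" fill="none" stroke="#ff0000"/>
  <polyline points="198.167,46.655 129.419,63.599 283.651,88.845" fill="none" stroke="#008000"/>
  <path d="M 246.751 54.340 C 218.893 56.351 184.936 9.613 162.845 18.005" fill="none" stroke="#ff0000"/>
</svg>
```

(bCNC post)
(Date: synthetic)
G21
G90
G0 X37.622 Y53.427
M4 S268
G01 X110.498 Y53.427 F4887
G01 X110.498 Y13.394 F4887
G01 X37.622 Y13.394 F4887
G01 X37.622 Y53.427 F4887
M5
G0 X71.915 Y49.257
M4 S268
G01 X179.231 Y49.257 F4887
G01 X179.231 Y7.180 F4887
G01 X71.915 Y7.180 F4887
G01 X71.915 Y49.257 F4887
M5
G0 X198.167 Y54.371
M4 S698
G01 X129.419 Y37.427 F1060
G01 X283.651 Y12.181 F1060
M5
G0 X246.751 Y46.686
M4 S268
G01 X217.525 Y57.077 F4887
G01 X188.226 Y76.884 F4887
G01 X162.845 Y83.021 F4887
M5
G0 X0.000 Y0.000

viewBox `0 0 349.736 101.026` with mm width/height → 1 unit = 1 mm. Flip: y_m = 101.026 − y_svg.

**Shape 1** — `<path>` rectangle, stroke `#ff0000` → engrave (S268, F4887). Machine vertices: (37.622,53.427) → (110.498,53.427) → (110.498,13.394) → (37.622,13.394) → (37.622,53.427). Closed: final G1 returns to the first vertex.

**Shape 2** — `<path>` rectangle, stroke `#ff0000` → engrave (S268, F4887). Machine vertices: (71.915,49.257) → (179.231,49.257) → (179.231,7.180) → (71.915,7.180) → (71.915,49.257). Closed: final G1 returns to the first vertex.

**Shape 3** — `<polyline>` open polyline, stroke `#008000` → cut (S698, F1060). Machine vertices: (198.167,54.371) → (129.419,37.427) → (283.651,12.181). Open path.

**Shape 4** — `<path>` cubic bezier, stroke `#ff0000` → engrave (S268, F4887). Control points (SVG): P0=(246.751,54.340), P1=(218.893,56.351), P2=(184.936,9.613), P3=(162.845,18.005); sampled at t=k/3. Machine vertices: (246.751,46.686) → (217.525,57.077) → (188.226,76.884) → (162.845,83.021). Open path.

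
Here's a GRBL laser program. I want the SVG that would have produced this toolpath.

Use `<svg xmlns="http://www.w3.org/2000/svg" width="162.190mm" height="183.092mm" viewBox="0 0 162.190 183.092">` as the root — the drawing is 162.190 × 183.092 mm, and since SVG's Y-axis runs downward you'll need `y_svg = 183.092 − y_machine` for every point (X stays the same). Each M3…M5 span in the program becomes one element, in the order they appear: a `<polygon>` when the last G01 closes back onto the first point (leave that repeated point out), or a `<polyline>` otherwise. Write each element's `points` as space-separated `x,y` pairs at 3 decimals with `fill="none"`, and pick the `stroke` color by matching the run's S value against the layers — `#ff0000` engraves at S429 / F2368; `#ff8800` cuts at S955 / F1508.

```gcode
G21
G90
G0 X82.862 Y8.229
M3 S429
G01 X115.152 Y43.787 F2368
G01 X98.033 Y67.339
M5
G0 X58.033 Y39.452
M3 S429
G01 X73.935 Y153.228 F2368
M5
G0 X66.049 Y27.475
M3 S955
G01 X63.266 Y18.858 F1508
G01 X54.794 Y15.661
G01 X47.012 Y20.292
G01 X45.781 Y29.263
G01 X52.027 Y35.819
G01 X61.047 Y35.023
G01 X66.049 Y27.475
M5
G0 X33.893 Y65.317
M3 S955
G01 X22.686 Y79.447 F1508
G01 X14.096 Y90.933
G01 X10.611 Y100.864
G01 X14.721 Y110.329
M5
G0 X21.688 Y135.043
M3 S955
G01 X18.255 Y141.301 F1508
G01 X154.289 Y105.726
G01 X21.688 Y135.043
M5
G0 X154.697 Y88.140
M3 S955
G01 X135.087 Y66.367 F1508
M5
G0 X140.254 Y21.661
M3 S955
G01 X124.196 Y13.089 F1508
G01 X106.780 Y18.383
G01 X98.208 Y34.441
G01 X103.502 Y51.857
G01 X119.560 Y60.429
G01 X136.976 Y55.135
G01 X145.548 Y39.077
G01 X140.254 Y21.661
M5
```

y_svg = 183.092 − y_m.

[1] S429→`#ff0000` (engrave); open run; points: 82.862,174.863 115.152,139.305 98.033,115.753

[2] S429→`#ff0000` (engrave); open run; points: 58.033,143.640 73.935,29.864

[3] S955→`#ff8800` (cut); closed run; points: 66.049,155.617 63.266,164.234 54.794,167.431 47.012,162.800 45.781,153.829 52.027,147.273 61.047,148.069

[4] S955→`#ff8800` (cut); open run; points: 33.893,117.775 22.686,103.645 14.096,92.159 10.611,82.228 14.721,72.763

[5] S955→`#ff8800` (cut); closed run; points: 21.688,48.049 18.255,41.791 154.289,77.366

[6] S955→`#ff8800` (cut); open run; points: 154.697,94.952 135.087,116.725

[7] S955→`#ff8800` (cut); closed run; points: 140.254,161.431 124.196,170.003 106.780,164.709 98.208,148.651 103.502,131.235 119.560,122.663 136.976,127.957 145.548,144.015

<svg xmlns="http://www.w3.org/2000/svg" width="162.190mm" height="183.092mm" viewBox="0 0 162.190 183.092">
  <polyline points="82.862,174.863 115.152,139.305 98.033,115.753" fill="none" stroke="#ff0000"/>
  <polyline points="58.033,143.640 73.935,29.864" fill="none" stroke="#ff0000"/>
  <polygon points="66.049,155.617 63.266,164.234 54.794,167.431 47.012,162.800 45.781,153.829 52.027,147.273 61.047,148.069" fill="none" stroke="#ff8800"/>
  <polyline points="33.893,117.775 22.686,103.645 14.096,92.159 10.611,82.228 14.721,72.763" fill="none" stroke="#ff8800"/>
  <polygon points="21.688,48.049 18.255,41.791 154.289,77.366" fill="none" stroke="#ff8800"/>
  <polyline points="154.697,94.952 135.087,116.725" fill="none" stroke="#ff8800"/>
  <polygon points="140.254,161.431 124.196,170.003 106.780,164.709 98.208,148.651 103.502,131.235 119.560,122.663 136.976,127.957 145.548,144.015" fill="none" stroke="#ff8800"/>
</svg>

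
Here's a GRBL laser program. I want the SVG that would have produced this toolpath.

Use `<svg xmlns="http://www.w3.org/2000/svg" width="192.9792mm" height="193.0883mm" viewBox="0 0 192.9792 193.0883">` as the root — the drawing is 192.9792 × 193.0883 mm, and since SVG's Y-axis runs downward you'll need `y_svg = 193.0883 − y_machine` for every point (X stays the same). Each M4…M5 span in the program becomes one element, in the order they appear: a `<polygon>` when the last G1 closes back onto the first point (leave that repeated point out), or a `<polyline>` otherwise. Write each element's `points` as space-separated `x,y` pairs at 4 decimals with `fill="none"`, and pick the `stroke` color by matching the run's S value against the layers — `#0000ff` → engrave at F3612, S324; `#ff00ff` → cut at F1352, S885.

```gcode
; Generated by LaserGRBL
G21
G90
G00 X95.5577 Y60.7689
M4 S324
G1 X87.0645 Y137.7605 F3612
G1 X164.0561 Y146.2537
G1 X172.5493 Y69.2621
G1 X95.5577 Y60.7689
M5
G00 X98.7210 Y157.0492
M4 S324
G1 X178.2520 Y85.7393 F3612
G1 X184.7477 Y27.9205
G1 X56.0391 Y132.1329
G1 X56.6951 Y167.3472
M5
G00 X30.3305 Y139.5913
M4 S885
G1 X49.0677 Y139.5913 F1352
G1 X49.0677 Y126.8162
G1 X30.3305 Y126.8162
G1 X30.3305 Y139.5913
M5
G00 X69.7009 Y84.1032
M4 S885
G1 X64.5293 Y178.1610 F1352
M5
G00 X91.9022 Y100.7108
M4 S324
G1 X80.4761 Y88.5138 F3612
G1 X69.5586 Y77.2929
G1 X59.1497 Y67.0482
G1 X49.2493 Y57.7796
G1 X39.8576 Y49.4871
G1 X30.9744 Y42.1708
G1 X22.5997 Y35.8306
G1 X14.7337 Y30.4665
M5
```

Machine Y-up, SVG Y-down with viewBox height 193.0883, so y_svg = 193.0883 − y_machine; X carries over.

Run 1: S324 ⇒ engrave layer `#0000ff`. The run returns to its start, so emit a `<polygon>` with points (Y-flipped): 95.5577,132.3194 87.0645,55.3278 164.0561,46.8346 172.5493,123.8262.

Run 2: S324 ⇒ engrave layer `#0000ff`. The run is open, so emit a `<polyline>` with points (Y-flipped): 98.7210,36.0391 178.2520,107.3490 184.7477,165.1678 56.0391,60.9554 56.6951,25.7411.

Run 3: the run's S885 means `#ff00ff` (cut). The run returns to its start, so emit a `<polygon>` with points (Y-flipped): 30.3305,53.4970 49.0677,53.4970 49.0677,66.2721 30.3305,66.2721.

Run 4: S885 ⇒ cut layer `#ff00ff`. The run is open, so emit a `<polyline>` with points (Y-flipped): 69.7009,108.9851 64.5293,14.9273.

Run 5: S324 ⇒ engrave layer `#0000ff`. The run is open, so emit a `<polyline>` with points (Y-flipped): 91.9022,92.3775 80.4761,104.5745 69.5586,115.7954 59.1497,126.0401 49.2493,135.3087 39.8576,143.6012 30.9744,150.9175 22.5997,157.2577 14.7337,162.6218.

<svg xmlns="http://www.w3.org/2000/svg" width="192.9792mm" height="193.0883mm" viewBox="0 0 192.9792 193.0883">
  <polygon points="95.5577,132.3194 87.0645,55.3278 164.0561,46.8346 172.5493,123.8262" fill="none" stroke="#0000ff"/>
  <polyline points="98.7210,36.0391 178.2520,107.3490 184.7477,165.1678 56.0391,60.9554 56.6951,25.7411" fill="none" stroke="#0000ff"/>
  <polygon points="30.3305,53.4970 49.0677,53.4970 49.0677,66.2721 30.3305,66.2721" fill="none" stroke="#ff00ff"/>
  <polyline points="69.7009,108.9851 64.5293,14.9273" fill="none" stroke="#ff00ff"/>
  <polyline points="91.9022,92.3775 80.4761,104.5745 69.5586,115.7954 59.1497,126.0401 49.2493,135.3087 39.8576,143.6012 30.9744,150.9175 22.5997,157.2577 14.7337,162.6218" fill="none" stroke="#0000ff"/>
</svg>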